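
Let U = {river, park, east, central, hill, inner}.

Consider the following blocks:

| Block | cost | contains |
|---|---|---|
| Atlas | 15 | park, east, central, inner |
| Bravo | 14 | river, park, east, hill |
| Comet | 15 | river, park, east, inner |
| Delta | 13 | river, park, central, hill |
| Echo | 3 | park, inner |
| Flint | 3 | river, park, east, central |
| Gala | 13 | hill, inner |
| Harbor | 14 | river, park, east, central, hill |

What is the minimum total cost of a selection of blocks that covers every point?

Flint, Gala together cover every point (Flint ∪ Gala = {river, park, east, central, hill, inner}); total cost 3 + 13 = 16.
The greedy pick Flint, Echo, Delta costs 19; no covering selection beats 16.

16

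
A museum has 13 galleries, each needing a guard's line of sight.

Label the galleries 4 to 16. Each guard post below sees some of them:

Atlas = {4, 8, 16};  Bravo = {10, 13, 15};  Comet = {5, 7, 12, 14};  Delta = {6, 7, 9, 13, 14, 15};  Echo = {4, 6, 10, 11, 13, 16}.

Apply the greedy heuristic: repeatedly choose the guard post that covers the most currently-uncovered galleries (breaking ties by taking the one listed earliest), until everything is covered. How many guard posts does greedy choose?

Greedy: pick Delta (covers 6 new) → pick Echo (covers 4 new) → pick Comet (covers 2 new) → pick Atlas (covers 1 new). Total picks: 4.

4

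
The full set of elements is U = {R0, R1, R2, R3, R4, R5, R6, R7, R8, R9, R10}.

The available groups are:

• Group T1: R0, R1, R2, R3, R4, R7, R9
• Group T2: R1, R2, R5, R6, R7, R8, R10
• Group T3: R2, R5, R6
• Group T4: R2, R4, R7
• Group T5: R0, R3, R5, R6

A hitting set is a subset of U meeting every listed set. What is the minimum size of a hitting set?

Take H = {R4, R6}. Each listed group contains at least one of these, so H is a hitting set of size 2.
The groups T4, T5 are pairwise disjoint, so any hitting set needs a separate element for each — at least 2. Hence 2 is optimal.

2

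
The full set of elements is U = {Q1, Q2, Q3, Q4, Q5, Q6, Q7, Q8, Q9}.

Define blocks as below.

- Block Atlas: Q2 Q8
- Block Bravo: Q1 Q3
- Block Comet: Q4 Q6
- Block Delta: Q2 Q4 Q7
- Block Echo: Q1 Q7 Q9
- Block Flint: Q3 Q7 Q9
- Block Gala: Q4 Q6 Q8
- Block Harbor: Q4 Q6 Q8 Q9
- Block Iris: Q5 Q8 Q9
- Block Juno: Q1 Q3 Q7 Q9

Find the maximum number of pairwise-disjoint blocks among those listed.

Atlas, Comet, Juno are pairwise disjoint (Atlas={Q2,Q8}; Comet={Q4,Q6}; Juno={Q1,Q3,Q7,Q9}).
Every remaining block overlaps one of these, and no 4 of the listed blocks are pairwise disjoint, so 3 is the maximum.

3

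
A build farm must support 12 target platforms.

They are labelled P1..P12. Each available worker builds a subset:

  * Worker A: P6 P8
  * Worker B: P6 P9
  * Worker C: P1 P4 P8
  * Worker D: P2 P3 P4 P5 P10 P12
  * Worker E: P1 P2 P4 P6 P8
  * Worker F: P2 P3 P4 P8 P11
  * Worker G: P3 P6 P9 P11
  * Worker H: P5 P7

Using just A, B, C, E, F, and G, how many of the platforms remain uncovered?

4

Union of A, B, C, E, F, G = {P1, P2, P3, P4, P6, P8, P9, P11}.
Not covered: P5, P7, P10, P12 — 4 platforms.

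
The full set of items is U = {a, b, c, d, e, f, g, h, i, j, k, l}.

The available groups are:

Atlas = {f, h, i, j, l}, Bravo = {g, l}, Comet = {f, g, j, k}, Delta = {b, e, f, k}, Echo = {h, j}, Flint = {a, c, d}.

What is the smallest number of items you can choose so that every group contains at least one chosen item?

4

T = {d, h, k, l} meets every group (each contains at least one member of T), and |T| = 4.
The groups Bravo, Delta, Echo, Flint are pairwise disjoint, so any hitting set needs a separate item for each — at least 4. Hence 4 is optimal.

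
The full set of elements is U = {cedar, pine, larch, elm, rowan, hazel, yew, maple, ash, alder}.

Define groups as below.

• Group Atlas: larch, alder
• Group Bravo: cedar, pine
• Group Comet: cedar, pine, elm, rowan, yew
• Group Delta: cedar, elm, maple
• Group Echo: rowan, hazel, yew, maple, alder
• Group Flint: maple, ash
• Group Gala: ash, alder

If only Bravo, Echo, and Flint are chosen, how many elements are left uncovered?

2

Union of Bravo, Echo, Flint = {cedar, pine, rowan, hazel, yew, maple, ash, alder}.
Not covered: larch, elm — 2 elements.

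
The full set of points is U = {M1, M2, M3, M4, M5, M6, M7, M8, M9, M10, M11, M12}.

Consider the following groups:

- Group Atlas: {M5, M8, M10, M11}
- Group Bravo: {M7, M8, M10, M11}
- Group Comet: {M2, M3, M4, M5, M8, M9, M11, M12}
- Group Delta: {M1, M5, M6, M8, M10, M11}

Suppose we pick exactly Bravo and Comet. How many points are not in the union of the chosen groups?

Union of Bravo, Comet = {M2, M3, M4, M5, M7, M8, M9, M10, M11, M12}.
Not covered: M1, M6 — 2 points.

2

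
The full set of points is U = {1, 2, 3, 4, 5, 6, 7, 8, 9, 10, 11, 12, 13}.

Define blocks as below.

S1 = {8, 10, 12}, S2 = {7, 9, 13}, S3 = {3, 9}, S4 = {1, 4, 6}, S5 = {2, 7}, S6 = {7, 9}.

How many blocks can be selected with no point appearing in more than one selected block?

4

S1, S3, S4, S5 are pairwise disjoint (S1={8,10,12}; S3={3,9}; S4={1,4,6}; S5={2,7}).
Every remaining block overlaps one of these, and no 5 of the listed blocks are pairwise disjoint, so 4 is the maximum.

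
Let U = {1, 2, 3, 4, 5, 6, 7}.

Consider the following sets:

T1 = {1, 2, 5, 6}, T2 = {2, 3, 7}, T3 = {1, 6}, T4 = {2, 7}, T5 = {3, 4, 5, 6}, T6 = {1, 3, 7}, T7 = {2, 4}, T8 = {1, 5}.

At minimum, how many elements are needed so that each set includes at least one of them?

The 3 elements {1, 2, 3} hit every set.
No choice of 2 elements meets every set, so 3 is the minimum.

3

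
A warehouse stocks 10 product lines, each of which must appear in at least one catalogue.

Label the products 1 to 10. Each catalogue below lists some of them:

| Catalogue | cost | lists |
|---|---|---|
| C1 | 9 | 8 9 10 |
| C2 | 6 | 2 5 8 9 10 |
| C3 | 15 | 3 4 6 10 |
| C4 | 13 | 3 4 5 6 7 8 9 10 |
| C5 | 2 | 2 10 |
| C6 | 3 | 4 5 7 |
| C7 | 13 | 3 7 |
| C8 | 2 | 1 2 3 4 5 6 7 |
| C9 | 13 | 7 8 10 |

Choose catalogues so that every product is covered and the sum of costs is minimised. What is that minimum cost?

C2, C8 together cover every product (C2 ∪ C8 = {1, 2, 3, 4, 5, 6, 7, 8, 9, 10}); total cost 6 + 2 = 8.
No covering selection has total cost below 8.

8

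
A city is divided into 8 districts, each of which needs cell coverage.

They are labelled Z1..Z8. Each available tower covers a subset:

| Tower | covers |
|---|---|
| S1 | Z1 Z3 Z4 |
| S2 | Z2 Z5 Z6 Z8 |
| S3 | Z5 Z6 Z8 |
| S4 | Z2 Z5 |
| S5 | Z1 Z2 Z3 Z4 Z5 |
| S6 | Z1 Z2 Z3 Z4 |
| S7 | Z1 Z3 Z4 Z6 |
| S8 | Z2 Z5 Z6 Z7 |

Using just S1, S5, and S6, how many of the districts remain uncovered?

Union of S1, S5, S6 = {Z1, Z2, Z3, Z4, Z5}.
Not covered: Z6, Z7, Z8 — 3 districts.

3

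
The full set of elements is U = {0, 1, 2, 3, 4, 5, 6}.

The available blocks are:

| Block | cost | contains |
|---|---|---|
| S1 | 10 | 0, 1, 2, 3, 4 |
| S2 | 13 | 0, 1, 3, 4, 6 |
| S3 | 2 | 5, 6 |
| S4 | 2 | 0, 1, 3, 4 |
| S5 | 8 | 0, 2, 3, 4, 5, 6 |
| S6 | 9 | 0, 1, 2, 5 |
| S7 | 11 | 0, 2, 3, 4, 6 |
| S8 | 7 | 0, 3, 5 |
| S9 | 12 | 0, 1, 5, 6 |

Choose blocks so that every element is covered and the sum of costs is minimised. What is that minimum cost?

10

S4, S5 together cover every element (S4 ∪ S5 = {0, 1, 2, 3, 4, 5, 6}); total cost 2 + 8 = 10.
The greedy pick S4, S3, S5 costs 12; no covering selection beats 10.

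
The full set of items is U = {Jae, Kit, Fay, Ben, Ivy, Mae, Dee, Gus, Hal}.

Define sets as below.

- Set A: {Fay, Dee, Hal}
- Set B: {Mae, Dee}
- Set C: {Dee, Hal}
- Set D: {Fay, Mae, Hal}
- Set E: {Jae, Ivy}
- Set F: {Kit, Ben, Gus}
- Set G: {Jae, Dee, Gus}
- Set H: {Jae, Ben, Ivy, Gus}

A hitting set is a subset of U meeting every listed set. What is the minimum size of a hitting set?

4

Take T = {Kit, Ivy, Mae, Dee}. Each listed set contains at least one of these, so T is a hitting set of size 4.
No choice of 3 items meets every set, so 4 is the minimum.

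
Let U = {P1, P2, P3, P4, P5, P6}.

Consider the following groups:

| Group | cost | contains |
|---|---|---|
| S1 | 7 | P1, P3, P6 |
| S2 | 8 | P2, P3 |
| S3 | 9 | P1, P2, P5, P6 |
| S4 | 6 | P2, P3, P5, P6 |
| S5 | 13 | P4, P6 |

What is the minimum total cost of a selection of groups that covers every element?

S1, S4, S5 together cover every element (S1 ∪ S4 ∪ S5 = {P1, P2, P3, P4, P5, P6}); total cost 7 + 6 + 13 = 26.
No covering selection has total cost below 26.

26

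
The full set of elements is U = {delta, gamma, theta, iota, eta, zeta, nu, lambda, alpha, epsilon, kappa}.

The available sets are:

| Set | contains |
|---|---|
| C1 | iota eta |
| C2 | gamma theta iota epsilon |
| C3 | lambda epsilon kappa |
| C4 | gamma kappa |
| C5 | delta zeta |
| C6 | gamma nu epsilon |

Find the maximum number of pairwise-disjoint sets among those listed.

C1, C5, C6 are pairwise disjoint (C1={iota,eta}; C5={delta,zeta}; C6={gamma,nu,epsilon}).
Every remaining set overlaps one of these, and no 4 of the listed sets are pairwise disjoint, so 3 is the maximum.

3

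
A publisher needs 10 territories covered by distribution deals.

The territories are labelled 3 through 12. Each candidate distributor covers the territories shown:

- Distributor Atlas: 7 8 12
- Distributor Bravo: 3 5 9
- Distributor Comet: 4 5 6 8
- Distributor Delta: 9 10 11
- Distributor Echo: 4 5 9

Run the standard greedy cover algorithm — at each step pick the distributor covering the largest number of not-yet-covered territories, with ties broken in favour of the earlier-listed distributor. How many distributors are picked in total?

Greedy: pick Comet (covers 4 new) → pick Delta (covers 3 new) → pick Atlas (covers 2 new) → pick Bravo (covers 1 new). Total picks: 4.

4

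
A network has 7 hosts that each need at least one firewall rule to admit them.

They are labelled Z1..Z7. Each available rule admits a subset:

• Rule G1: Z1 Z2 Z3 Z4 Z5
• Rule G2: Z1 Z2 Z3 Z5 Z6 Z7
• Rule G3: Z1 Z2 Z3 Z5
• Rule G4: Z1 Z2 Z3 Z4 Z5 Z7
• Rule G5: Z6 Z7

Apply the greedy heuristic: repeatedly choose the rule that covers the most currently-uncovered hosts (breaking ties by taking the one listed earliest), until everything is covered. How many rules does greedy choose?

Greedy: pick G2 (covers 6 new) → pick G1 (covers 1 new). Total picks: 2.

2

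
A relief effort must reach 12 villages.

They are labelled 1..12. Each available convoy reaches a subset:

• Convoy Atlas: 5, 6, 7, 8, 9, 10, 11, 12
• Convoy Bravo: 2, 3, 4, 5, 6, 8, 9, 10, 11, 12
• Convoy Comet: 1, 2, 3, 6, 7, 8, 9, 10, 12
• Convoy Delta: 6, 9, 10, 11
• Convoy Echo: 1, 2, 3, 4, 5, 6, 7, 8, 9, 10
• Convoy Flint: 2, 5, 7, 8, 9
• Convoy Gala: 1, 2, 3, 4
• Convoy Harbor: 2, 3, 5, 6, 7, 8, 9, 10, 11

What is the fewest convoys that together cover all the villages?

2

Take {Atlas, Echo}. Their union is {1, 2, 3, 4, 5, 6, 7, 8, 9, 10, 11, 12}, which is all 12 villages.
No single convoy has all 12 villages (the largest, Bravo, has 10), so 2 is optimal.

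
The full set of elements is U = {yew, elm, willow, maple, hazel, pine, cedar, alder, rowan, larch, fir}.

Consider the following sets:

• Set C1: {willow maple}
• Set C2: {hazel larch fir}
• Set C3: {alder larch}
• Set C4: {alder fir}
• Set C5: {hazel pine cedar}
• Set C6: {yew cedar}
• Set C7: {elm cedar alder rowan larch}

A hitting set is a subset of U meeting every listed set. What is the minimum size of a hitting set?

4

Take H = {maple, cedar, alder, fir}. Each listed set contains at least one of these, so H is a hitting set of size 4.
No choice of 3 elements meets every set, so 4 is the minimum.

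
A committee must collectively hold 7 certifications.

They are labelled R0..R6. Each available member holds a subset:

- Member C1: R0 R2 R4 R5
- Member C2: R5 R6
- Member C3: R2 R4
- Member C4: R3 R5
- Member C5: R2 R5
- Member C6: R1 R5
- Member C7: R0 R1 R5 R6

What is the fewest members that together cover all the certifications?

3

Take {C3, C4, C7}. Their union is {R0, R1, R2, R3, R4, R5, R6}, which is all 7 certifications.
Only C4 contains R3, so C4 is forced; the remaining 5 certifications need at least 2 more members (each remaining member adds at most 3) — so at least 3 members are needed, and 3 is optimal.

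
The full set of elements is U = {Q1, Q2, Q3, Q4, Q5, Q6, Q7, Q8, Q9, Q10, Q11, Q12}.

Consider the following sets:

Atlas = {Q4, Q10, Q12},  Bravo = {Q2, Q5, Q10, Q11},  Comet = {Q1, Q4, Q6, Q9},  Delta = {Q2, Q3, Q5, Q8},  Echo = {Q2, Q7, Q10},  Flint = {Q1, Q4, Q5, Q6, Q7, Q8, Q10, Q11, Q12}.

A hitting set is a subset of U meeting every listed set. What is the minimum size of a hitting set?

H = {Q2, Q4} meets every set (each contains at least one member of H), and |H| = 2.
The sets Comet, Delta are pairwise disjoint, so any hitting set needs a separate element for each — at least 2. Hence 2 is optimal.

2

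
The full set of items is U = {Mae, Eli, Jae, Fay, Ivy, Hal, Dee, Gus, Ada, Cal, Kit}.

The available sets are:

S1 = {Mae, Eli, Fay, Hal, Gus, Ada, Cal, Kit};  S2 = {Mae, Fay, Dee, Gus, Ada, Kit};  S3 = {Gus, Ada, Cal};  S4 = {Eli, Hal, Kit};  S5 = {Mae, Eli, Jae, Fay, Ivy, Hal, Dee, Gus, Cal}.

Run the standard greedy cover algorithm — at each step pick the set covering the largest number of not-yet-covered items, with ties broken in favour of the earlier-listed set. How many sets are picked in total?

Greedy: pick S5 (covers 9 new) → pick S1 (covers 2 new). Total picks: 2.

2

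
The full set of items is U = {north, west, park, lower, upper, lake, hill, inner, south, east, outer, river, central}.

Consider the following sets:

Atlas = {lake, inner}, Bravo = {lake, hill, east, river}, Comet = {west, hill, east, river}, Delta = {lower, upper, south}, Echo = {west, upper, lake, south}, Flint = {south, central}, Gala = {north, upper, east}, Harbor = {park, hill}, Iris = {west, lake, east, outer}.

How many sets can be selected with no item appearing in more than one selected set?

4

Atlas, Flint, Gala, Harbor are pairwise disjoint (Atlas={lake,inner}; Flint={south,central}; Gala={north,upper,east}; Harbor={park,hill}).
Every remaining set overlaps one of these, and no 5 of the listed sets are pairwise disjoint, so 4 is the maximum.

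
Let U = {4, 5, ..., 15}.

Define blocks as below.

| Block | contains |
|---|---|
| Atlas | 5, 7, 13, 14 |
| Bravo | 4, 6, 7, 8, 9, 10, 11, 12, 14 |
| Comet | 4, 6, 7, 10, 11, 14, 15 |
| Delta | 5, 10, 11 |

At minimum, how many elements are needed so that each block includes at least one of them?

Take H = {5, 14}. Each listed block contains at least one of these, so H is a hitting set of size 2.
No single element lies in every block, so at least 2 are needed and 2 is optimal.

2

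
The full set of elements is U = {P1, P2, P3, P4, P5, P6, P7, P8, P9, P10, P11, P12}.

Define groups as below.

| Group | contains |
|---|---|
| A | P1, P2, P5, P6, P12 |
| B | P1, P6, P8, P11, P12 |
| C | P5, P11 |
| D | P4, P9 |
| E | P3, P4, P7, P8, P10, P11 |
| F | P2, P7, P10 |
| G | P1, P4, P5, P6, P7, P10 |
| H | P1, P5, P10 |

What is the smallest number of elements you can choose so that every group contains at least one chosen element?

Take T = {P2, P5, P9, P11}. Each listed group contains at least one of these, so T is a hitting set of size 4.
No choice of 3 elements meets every group, so 4 is the minimum.

4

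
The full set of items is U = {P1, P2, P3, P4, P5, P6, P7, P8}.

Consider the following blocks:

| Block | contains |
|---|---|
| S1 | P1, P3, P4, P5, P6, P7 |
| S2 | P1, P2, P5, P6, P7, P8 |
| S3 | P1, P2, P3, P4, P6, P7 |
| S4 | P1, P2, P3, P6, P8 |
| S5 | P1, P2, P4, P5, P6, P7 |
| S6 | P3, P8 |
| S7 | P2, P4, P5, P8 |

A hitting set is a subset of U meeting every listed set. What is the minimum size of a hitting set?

Take H = {P3, P5}. Each listed block contains at least one of these, so H is a hitting set of size 2.
The blocks S5, S6 are pairwise disjoint, so any hitting set needs a separate item for each — at least 2. Hence 2 is optimal.

2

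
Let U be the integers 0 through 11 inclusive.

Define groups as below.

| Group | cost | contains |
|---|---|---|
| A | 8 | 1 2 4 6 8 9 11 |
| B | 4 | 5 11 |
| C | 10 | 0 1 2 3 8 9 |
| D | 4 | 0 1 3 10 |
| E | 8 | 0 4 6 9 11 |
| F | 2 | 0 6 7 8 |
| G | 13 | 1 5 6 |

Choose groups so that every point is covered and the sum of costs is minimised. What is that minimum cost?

18

A, B, D, F together cover every point (A ∪ B ∪ D ∪ F = {0, 1, 2, 3, 4, 5, 6, 7, 8, 9, 10, 11}); total cost 8 + 4 + 4 + 2 = 18.
No covering selection has total cost below 18.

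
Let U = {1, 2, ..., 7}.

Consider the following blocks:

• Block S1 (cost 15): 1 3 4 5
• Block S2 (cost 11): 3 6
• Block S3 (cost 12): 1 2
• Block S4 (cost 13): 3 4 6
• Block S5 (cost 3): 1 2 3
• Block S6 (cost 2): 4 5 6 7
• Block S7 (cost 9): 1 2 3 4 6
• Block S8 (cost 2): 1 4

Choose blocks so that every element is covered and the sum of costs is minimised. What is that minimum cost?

5

S5, S6 together cover every element (S5 ∪ S6 = {1, 2, 3, 4, 5, 6, 7}); total cost 3 + 2 = 5.
No covering selection has total cost below 5.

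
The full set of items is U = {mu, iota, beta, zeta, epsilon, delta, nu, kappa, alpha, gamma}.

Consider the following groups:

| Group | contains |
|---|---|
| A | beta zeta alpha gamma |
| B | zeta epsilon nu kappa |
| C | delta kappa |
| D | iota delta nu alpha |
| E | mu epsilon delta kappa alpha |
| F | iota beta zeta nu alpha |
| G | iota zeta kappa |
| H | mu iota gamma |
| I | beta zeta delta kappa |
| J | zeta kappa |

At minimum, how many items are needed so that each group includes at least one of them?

Take T = {kappa, alpha, gamma}. Each listed group contains at least one of these, so T is a hitting set of size 3.
No choice of 2 items meets every group, so 3 is the minimum.

3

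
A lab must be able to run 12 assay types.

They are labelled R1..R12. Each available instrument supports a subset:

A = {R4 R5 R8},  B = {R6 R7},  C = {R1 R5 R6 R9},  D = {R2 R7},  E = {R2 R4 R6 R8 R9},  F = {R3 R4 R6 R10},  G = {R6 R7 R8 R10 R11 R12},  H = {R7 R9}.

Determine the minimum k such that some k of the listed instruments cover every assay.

C and D and F and G together: C ∪ D ∪ F ∪ G = {R1, R2, R3, R4, R5, R6, R7, R8, R9, R10, R11, R12} — every assay is covered.
No 3 of the 8 instruments cover everything (all 56 combinations miss at least one assay), so 4 is optimal.

4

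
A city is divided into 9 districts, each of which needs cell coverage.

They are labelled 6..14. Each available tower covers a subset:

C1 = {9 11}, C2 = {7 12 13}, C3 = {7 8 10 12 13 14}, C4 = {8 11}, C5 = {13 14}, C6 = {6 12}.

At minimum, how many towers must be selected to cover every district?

3

C1 and C3 and C6 together: C1 ∪ C3 ∪ C6 = {6, 7, 8, 9, 10, 11, 12, 13, 14} — every district is covered.
Only C6 contains 6, so C6 is forced; the remaining 7 districts need at least 2 more towers (each remaining tower adds at most 5) — so at least 3 towers are needed, and 3 is optimal.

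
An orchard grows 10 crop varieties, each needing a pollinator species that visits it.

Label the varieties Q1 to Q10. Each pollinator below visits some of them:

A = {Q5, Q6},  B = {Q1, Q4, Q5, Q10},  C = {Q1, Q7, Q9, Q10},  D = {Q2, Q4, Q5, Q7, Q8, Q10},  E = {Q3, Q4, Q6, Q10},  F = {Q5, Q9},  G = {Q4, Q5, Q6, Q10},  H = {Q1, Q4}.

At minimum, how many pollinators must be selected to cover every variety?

3

C and D and E together: C ∪ D ∪ E = {Q1, Q2, Q3, Q4, Q5, Q6, Q7, Q8, Q9, Q10} — every variety is covered.
Only D contains Q2, so D is forced; the remaining 4 varieties need at least 2 more pollinators (each remaining pollinator adds at most 2) — so at least 3 pollinators are needed, and 3 is optimal.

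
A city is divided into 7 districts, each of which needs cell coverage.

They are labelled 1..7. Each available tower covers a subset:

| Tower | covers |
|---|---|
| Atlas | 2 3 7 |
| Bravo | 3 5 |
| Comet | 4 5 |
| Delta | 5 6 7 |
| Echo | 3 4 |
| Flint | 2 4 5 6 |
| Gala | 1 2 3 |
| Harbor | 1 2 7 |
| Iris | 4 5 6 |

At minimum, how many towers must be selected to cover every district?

Take {Bravo, Harbor, Iris}. Their union is {1, 2, 3, 4, 5, 6, 7}, which is all 7 districts.
No 2 of the 9 towers cover everything (all 36 combinations miss at least one district), so 3 is optimal.

3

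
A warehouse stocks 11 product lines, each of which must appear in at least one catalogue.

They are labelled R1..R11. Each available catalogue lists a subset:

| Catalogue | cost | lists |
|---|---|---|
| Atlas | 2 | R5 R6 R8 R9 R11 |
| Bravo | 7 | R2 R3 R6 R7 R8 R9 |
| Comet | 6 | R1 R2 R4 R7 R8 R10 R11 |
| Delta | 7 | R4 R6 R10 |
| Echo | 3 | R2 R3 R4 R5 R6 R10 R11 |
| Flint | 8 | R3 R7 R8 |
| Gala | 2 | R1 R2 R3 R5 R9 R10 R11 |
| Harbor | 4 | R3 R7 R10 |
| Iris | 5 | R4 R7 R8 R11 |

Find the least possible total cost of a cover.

9

Atlas, Gala, Iris together cover every product (Atlas ∪ Gala ∪ Iris = {R1, R2, R3, R4, R5, R6, R7, R8, R9, R10, R11}); total cost 2 + 2 + 5 = 9.
No covering selection has total cost below 9.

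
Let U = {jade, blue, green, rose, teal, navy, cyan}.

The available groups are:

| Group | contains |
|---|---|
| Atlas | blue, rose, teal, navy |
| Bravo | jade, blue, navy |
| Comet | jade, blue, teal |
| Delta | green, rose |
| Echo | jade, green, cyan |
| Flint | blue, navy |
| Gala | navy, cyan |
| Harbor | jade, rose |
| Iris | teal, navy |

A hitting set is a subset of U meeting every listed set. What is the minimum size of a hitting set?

3

The 3 items {jade, green, navy} hit every group.
The groups Comet, Delta, Gala are pairwise disjoint, so any hitting set needs a separate item for each — at least 3. Hence 3 is optimal.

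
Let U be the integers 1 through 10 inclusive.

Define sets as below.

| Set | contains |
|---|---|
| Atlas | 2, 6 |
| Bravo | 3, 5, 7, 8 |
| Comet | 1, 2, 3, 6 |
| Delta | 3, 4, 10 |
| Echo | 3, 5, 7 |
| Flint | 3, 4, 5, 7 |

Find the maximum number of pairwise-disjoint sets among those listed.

Atlas, Delta are pairwise disjoint (Atlas={2,6}; Delta={3,4,10}).
Every remaining set overlaps one of these, and no 3 of the listed sets are pairwise disjoint, so 2 is the maximum.

2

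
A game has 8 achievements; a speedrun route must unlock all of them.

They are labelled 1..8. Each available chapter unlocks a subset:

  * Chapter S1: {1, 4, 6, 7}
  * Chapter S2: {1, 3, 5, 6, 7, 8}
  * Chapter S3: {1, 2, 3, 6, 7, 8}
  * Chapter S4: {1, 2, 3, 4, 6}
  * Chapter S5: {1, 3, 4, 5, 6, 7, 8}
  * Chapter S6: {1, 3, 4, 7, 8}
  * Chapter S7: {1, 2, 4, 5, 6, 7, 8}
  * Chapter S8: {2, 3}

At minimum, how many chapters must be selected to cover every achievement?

2

S7 and S8 together: S7 ∪ S8 = {1, 2, 3, 4, 5, 6, 7, 8} — every achievement is covered.
No single chapter has all 8 achievements (the largest, S5, has 7), so 2 is optimal.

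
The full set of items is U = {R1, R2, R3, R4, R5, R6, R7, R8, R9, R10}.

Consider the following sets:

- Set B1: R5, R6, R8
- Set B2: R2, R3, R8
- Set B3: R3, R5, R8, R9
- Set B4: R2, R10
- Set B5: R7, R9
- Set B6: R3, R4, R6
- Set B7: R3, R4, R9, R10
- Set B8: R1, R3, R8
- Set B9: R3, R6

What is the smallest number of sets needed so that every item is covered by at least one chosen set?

B1 and B2 and B5 and B7 and B8 together: B1 ∪ B2 ∪ B5 ∪ B7 ∪ B8 = {R1, R2, R3, R4, R5, R6, R7, R8, R9, R10} — every item is covered.
No 4 of the 9 sets cover everything (all 126 combinations miss at least one item), so 5 is optimal.

5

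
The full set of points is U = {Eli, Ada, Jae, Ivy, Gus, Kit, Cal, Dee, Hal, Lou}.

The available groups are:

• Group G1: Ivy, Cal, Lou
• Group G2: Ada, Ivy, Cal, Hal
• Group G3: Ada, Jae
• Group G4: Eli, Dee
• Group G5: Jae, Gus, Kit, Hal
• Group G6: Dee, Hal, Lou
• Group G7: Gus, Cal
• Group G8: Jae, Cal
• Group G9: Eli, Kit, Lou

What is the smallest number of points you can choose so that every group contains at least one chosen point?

4

H = {Eli, Jae, Cal, Hal} meets every group (each contains at least one member of H), and |H| = 4.
No choice of 3 points meets every group, so 4 is the minimum.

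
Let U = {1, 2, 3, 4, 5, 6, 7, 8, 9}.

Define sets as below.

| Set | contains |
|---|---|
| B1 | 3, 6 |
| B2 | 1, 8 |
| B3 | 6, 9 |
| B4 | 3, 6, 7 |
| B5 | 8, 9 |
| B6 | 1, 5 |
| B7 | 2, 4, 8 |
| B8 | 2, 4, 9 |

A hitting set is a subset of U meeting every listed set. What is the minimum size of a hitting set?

H = {1, 2, 6, 9} meets every set (each contains at least one member of H), and |H| = 4.
No choice of 3 elements meets every set, so 4 is the minimum.

4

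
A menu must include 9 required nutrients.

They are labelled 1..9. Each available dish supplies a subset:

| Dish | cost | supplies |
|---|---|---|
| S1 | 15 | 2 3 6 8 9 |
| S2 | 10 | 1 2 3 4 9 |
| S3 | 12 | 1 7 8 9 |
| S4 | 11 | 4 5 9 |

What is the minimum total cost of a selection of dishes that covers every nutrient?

38

S1, S3, S4 together cover every nutrient (S1 ∪ S3 ∪ S4 = {1, 2, 3, 4, 5, 6, 7, 8, 9}); total cost 15 + 12 + 11 = 38.
The greedy pick S2, S3, S4, S1 costs 48; no covering selection beats 38.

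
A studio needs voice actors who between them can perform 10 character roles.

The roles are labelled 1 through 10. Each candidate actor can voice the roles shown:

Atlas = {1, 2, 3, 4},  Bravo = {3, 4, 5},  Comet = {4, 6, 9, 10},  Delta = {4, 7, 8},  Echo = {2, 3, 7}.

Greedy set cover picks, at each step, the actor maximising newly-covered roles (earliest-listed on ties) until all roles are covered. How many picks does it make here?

4

Greedy: pick Atlas (covers 4 new) → pick Comet (covers 3 new) → pick Delta (covers 2 new) → pick Bravo (covers 1 new). Total picks: 4.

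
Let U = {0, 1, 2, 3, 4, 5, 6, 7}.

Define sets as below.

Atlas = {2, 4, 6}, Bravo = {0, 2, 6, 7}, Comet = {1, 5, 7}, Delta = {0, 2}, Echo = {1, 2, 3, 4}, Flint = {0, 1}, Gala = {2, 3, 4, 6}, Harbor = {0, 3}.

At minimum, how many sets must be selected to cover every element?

3

Comet and Gala and Harbor together: Comet ∪ Gala ∪ Harbor = {0, 1, 2, 3, 4, 5, 6, 7} — every element is covered.
Only Comet contains 5, so Comet is forced; the remaining 5 elements need at least 2 more sets (each remaining set adds at most 4) — so at least 3 sets are needed, and 3 is optimal.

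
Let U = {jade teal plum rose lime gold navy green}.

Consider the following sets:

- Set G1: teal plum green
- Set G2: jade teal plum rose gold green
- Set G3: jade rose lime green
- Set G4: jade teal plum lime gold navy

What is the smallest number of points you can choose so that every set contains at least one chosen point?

The 2 points {plum, green} hit every set.
No single point lies in every set, so at least 2 are needed and 2 is optimal.

2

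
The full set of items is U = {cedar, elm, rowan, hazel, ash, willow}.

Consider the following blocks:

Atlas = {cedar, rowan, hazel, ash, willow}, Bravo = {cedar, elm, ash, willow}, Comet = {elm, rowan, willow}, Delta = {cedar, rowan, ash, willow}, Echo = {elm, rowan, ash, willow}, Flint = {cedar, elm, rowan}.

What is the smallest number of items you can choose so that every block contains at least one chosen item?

The 2 items {elm, willow} hit every block.
No single item lies in every block, so at least 2 are needed and 2 is optimal.

2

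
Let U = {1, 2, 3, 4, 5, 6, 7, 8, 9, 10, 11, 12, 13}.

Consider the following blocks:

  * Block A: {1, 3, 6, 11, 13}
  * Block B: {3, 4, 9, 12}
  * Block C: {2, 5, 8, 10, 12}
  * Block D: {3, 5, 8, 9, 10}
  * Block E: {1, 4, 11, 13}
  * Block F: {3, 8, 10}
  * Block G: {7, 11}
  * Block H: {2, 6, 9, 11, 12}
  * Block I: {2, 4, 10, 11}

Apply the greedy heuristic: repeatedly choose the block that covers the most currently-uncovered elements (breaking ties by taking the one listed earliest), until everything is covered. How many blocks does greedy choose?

Greedy: pick A (covers 5 new) → pick C (covers 5 new) → pick B (covers 2 new) → pick G (covers 1 new). Total picks: 4.

4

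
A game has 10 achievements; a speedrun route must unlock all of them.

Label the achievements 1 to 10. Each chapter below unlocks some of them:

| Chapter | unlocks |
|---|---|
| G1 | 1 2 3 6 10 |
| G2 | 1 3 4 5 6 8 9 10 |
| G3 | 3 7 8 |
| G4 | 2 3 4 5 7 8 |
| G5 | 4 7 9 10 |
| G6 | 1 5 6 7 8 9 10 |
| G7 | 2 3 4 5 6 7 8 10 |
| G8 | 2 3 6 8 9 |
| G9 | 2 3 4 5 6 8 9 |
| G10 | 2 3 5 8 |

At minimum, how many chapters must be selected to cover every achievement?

2

Take {G4, G6}. Their union is {1, 2, 3, 4, 5, 6, 7, 8, 9, 10}, which is all 10 achievements.
No single chapter has all 10 achievements (the largest, G2, has 8), so 2 is optimal.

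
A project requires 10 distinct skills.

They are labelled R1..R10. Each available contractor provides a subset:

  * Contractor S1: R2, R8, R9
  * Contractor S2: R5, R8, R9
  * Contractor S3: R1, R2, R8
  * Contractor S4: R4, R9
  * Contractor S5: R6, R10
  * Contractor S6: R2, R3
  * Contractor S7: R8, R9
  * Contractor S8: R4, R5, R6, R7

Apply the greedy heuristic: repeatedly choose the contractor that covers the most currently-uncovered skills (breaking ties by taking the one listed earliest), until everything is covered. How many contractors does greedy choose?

5

Greedy: pick S8 (covers 4 new) → pick S1 (covers 3 new) → pick S3 (covers 1 new) → pick S5 (covers 1 new) → pick S6 (covers 1 new). Total picks: 5.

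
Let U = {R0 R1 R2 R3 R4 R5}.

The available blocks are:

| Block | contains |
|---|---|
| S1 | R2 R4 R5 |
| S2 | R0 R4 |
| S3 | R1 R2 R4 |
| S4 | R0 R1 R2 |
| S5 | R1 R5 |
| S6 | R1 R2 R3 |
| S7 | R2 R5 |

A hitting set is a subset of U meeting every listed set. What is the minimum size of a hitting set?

Take H = {R2, R4, R5}. Each listed block contains at least one of these, so H is a hitting set of size 3.
No choice of 2 elements meets every block, so 3 is the minimum.

3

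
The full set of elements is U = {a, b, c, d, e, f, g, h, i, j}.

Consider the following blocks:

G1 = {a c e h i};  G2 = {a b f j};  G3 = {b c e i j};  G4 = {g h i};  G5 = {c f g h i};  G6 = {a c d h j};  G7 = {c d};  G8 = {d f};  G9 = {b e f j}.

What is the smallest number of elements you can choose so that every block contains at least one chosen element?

3

Take T = {b, d, i}. Each listed block contains at least one of these, so T is a hitting set of size 3.
The blocks G2, G4, G7 are pairwise disjoint, so any hitting set needs a separate element for each — at least 3. Hence 3 is optimal.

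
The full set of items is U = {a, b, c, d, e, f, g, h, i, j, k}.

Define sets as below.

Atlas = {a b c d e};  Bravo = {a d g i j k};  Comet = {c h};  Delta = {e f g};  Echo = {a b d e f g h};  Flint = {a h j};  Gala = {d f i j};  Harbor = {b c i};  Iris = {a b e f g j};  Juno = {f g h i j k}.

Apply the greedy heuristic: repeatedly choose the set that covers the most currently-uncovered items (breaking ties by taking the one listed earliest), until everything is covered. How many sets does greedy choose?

3

Greedy: pick Echo (covers 7 new) → pick Bravo (covers 3 new) → pick Atlas (covers 1 new). Total picks: 3.
(The true minimum cover uses only 2 sets, so greedy is not optimal here.)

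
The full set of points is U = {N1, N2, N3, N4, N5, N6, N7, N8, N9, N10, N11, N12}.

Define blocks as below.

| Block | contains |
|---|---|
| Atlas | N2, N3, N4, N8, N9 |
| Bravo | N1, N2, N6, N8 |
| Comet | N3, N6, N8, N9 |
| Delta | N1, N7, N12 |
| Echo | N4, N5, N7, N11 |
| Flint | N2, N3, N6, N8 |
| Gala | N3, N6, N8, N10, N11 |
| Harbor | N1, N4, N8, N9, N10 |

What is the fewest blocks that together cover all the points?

Atlas, Delta, Echo, and Gala cover everything between them: the union {N1, N2, N3, N4, N5, N6, N7, N8, N9, N10, N11, N12} is all of U.
No 3 of the 8 blocks cover everything (all 56 combinations miss at least one point), so 4 is optimal.

4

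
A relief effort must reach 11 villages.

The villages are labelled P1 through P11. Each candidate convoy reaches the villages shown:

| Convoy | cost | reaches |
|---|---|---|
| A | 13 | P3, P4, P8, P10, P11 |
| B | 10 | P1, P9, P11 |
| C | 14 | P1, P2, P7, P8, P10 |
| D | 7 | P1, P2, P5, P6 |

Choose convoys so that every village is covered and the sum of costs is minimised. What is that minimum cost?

A, B, C, D together cover every village (A ∪ B ∪ C ∪ D = {P1, P2, P3, P4, P5, P6, P7, P8, P9, P10, P11}); total cost 13 + 10 + 14 + 7 = 44.
No covering selection has total cost below 44.

44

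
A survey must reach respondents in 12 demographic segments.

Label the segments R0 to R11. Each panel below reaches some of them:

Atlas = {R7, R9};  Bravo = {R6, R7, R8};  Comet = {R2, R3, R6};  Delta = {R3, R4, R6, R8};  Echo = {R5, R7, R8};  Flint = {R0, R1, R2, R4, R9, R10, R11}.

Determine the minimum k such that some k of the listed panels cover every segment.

Comet and Echo and Flint together: Comet ∪ Echo ∪ Flint = {R0, R1, R2, R3, R4, R5, R6, R7, R8, R9, R10, R11} — every segment is covered.
Only Flint contains R0, so Flint is forced; the remaining 5 segments need at least 2 more panels (each remaining panel adds at most 3) — so at least 3 panels are needed, and 3 is optimal.

3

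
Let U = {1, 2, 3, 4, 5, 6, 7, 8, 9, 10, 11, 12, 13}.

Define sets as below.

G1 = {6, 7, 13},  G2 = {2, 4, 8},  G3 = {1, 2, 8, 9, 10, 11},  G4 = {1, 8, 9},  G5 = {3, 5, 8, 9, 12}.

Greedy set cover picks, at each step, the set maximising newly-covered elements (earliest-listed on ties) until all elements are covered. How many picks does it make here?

4

Greedy: pick G3 (covers 6 new) → pick G1 (covers 3 new) → pick G5 (covers 3 new) → pick G2 (covers 1 new). Total picks: 4.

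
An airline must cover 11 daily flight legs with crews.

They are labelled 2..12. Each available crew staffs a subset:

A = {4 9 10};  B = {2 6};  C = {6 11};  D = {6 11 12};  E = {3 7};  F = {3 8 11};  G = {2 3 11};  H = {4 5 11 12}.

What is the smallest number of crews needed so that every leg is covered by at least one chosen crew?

A and B and E and F and H together: A ∪ B ∪ E ∪ F ∪ H = {2, 3, 4, 5, 6, 7, 8, 9, 10, 11, 12} — every leg is covered.
Only H contains 5, so H is forced; the remaining 7 legs need at least 4 more crews (each remaining crew adds at most 2) — so at least 5 crews are needed, and 5 is optimal.

5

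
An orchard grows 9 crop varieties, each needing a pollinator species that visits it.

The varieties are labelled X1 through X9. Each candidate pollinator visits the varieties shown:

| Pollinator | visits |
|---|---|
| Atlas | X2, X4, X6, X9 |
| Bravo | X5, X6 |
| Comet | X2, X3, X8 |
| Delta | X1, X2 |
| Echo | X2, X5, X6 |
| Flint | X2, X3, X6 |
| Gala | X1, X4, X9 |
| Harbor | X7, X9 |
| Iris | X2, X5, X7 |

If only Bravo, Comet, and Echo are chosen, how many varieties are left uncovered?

4

Union of Bravo, Comet, Echo = {X2, X3, X5, X6, X8}.
Not covered: X1, X4, X7, X9 — 4 varieties.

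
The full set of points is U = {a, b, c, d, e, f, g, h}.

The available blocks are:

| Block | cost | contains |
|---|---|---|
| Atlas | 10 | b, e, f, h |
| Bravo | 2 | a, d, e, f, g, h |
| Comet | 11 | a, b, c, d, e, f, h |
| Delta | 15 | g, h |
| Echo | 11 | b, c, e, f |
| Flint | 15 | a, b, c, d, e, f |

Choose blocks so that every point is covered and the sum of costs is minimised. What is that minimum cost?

13

Bravo, Echo together cover every point (Bravo ∪ Echo = {a, b, c, d, e, f, g, h}); total cost 2 + 11 = 13.
No covering selection has total cost below 13.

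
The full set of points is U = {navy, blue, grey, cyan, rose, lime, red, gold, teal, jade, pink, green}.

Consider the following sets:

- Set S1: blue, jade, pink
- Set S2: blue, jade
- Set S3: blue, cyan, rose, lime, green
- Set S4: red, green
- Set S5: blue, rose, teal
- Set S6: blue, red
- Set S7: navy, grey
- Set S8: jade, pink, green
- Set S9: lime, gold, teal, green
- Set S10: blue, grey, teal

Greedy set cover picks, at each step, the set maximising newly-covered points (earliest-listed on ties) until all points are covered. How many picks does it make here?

5

Greedy: pick S3 (covers 5 new) → pick S1 (covers 2 new) → pick S7 (covers 2 new) → pick S9 (covers 2 new) → pick S4 (covers 1 new). Total picks: 5.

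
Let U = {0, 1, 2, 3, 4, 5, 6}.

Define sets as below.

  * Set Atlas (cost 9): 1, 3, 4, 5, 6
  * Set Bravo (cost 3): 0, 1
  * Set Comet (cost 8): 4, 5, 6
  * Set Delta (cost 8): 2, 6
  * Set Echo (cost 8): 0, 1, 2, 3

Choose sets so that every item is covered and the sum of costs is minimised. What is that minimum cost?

Comet, Echo together cover every item (Comet ∪ Echo = {0, 1, 2, 3, 4, 5, 6}); total cost 8 + 8 = 16.
The greedy pick Bravo, Atlas, Delta costs 20; no covering selection beats 16.

16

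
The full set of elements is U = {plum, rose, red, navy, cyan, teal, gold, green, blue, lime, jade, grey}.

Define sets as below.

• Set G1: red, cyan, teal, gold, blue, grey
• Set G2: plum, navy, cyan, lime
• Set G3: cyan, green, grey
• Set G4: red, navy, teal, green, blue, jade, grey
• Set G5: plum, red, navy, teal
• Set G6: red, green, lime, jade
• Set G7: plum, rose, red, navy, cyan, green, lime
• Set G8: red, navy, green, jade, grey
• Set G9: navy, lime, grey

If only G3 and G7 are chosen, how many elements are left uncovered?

4

Union of G3, G7 = {plum, rose, red, navy, cyan, green, lime, grey}.
Not covered: teal, gold, blue, jade — 4 elements.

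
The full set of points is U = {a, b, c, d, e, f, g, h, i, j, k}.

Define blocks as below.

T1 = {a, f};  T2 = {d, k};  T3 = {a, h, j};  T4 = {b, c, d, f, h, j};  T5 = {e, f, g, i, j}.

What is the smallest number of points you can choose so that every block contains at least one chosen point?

T = {a, d, f} meets every block (each contains at least one member of T), and |T| = 3.
No choice of 2 points meets every block, so 3 is the minimum.

3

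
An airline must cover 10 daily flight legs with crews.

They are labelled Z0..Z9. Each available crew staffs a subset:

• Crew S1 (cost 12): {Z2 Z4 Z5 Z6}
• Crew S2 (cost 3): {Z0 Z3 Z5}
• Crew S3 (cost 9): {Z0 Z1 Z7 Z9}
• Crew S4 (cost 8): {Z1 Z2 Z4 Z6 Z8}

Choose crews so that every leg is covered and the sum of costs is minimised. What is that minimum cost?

20

S2, S3, S4 together cover every leg (S2 ∪ S3 ∪ S4 = {Z0, Z1, Z2, Z3, Z4, Z5, Z6, Z7, Z8, Z9}); total cost 3 + 9 + 8 = 20.
No covering selection has total cost below 20.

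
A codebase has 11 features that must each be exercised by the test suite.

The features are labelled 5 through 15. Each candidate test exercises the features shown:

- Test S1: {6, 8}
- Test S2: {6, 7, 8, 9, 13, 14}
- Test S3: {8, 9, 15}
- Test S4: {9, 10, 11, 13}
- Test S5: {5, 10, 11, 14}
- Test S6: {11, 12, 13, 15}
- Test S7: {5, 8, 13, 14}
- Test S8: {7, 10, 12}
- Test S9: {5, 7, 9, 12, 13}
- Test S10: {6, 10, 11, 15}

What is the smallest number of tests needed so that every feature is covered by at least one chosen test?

3

Take {S2, S5, S6}. Their union is {5, 6, 7, 8, 9, 10, 11, 12, 13, 14, 15}, which is all 11 features.
No 2 of the 10 tests cover everything (all 45 combinations miss at least one feature), so 3 is optimal.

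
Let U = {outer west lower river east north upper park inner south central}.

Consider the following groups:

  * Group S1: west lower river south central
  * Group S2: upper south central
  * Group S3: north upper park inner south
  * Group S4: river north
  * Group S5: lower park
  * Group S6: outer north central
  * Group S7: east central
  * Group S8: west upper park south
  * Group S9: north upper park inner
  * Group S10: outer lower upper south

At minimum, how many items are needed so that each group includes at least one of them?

The 4 items {lower, river, upper, central} hit every group.
No choice of 3 items meets every group, so 4 is the minimum.

4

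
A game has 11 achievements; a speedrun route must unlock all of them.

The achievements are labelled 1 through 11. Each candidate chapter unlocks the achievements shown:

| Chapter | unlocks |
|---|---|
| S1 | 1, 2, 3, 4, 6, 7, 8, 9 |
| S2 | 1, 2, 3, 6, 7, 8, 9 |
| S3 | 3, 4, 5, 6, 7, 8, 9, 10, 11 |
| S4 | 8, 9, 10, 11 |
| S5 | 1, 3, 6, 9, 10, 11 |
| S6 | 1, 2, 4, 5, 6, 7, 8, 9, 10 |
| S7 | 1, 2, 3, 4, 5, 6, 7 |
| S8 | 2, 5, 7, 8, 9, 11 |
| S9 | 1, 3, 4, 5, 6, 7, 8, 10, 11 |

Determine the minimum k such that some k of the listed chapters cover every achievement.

2

Take {S2, S3}. Their union is {1, 2, 3, 4, 5, 6, 7, 8, 9, 10, 11}, which is all 11 achievements.
No single chapter has all 11 achievements (the largest, S3, has 9), so 2 is optimal.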